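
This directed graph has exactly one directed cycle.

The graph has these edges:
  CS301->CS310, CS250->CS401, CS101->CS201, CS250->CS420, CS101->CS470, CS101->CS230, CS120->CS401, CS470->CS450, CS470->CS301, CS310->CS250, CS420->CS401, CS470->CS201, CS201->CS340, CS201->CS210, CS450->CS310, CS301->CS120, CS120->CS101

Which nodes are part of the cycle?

CS101, CS120, CS301, CS470

DFS with gray/black marking from CS101:
CS101 gray
  CS230 gray
  CS230 black
  CS470 gray
    CS450 gray
      CS310 gray
        CS250 gray
          CS420 gray
            CS401 gray
            CS401 black
          CS420 black
          CS250→CS401: CS401 black — skip
        CS250 black
      CS310 black
    CS450 black
    CS301 gray
      CS301→CS310: CS310 black — skip
      CS120 gray
        CS120→CS101: CS101 is gray → back edge
Back edge closes the cycle CS101 → CS470 → CS301 → CS120 → CS101; its vertices are {CS101, CS120, CS301, CS470}.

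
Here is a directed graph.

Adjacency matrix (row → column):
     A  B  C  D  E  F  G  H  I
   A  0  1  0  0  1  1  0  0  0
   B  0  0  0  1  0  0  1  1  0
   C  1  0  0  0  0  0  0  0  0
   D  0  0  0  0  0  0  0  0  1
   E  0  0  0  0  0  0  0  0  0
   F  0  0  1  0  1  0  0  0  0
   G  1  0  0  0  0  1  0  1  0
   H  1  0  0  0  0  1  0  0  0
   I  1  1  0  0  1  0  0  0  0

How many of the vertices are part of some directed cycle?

A vertex is on a directed cycle iff it belongs to a strongly connected component of size ≥ 2 (or has a self-loop).
The vertices on cycles are {A, B, C, D, F, G, H, I} — 8 in total.

8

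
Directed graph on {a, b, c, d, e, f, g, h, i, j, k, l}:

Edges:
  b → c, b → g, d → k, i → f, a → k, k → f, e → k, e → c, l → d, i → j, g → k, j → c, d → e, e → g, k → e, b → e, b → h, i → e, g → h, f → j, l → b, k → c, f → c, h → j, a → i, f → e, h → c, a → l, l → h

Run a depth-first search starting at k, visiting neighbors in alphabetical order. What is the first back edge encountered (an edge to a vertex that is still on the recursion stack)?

g->k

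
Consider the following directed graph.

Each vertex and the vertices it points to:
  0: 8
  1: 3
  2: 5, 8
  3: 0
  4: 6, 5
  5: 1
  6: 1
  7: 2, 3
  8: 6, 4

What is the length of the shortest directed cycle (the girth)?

5

For each vertex v, BFS finds the shortest path from v back to v.
The shortest such closed walk is 3 → 0 → 8 → 6 → 1 → 3, length 5.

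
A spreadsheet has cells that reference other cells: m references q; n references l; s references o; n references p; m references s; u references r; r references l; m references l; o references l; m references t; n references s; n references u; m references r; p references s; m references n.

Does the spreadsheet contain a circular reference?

No

DFS with white/gray/black marking, starting from t:
t gray
t black
l gray
l black
m gray
  s gray
    o gray
      o→l: l black — skip
    o black
  s black
  n gray
    p gray
      p→s: s black — skip
    p black
    u gray
      r gray
        r→l: l black — skip
      r black
    u black
    n→s: s black — skip
    n→l: l black — skip
  n black
  m→r: r black — skip
  m→t: t black — skip
  q gray
  q black
  m→l: l black — skip
m black
Every edge goes to a white or black vertex — no back edge, so the graph is acyclic.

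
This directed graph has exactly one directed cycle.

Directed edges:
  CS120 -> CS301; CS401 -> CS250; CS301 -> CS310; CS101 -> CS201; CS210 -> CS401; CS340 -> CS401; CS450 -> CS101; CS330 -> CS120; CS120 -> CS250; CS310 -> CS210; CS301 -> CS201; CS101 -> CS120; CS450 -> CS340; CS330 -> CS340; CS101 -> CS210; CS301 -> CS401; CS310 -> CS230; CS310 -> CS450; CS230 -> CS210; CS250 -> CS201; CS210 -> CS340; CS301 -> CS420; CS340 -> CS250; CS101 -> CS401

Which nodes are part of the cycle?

DFS with gray/black marking from CS120:
CS120 gray
  CS301 gray
    CS420 gray
    CS420 black
    CS201 gray
    CS201 black
    CS310 gray
      CS450 gray
        CS101 gray
          CS401 gray
            CS250 gray
              CS250→CS201: CS201 black — skip
            CS250 black
          CS401 black
          CS101→CS201: CS201 black — skip
          CS101→CS120: CS120 is gray → back edge
Back edge closes the cycle CS120 → CS301 → CS310 → CS450 → CS101 → CS120; its vertices are {CS101, CS120, CS301, CS310, CS450}.

CS101, CS120, CS301, CS310, CS450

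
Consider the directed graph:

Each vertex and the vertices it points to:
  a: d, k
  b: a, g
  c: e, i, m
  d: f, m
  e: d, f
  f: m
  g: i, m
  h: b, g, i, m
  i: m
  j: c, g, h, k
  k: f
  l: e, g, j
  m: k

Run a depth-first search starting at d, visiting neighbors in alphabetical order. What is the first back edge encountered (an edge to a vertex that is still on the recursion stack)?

DFS from d (visiting neighbors in alphabetical order); mark gray on enter, black on exit:
d gray
  f gray
    m gray
      k gray
        k→f: f is gray → back edge
First back edge: k → f.

k->f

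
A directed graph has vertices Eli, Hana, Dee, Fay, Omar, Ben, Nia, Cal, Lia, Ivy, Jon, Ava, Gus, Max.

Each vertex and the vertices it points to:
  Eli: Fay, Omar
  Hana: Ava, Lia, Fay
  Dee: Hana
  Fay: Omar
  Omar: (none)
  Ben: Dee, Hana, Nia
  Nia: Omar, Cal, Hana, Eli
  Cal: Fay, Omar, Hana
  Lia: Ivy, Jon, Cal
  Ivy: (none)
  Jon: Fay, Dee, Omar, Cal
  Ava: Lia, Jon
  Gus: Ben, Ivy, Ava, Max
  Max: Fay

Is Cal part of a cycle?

Yes

Cal is on a cycle iff Cal can reach itself via ≥1 edge.
Cal → Hana → Lia → Cal — yes.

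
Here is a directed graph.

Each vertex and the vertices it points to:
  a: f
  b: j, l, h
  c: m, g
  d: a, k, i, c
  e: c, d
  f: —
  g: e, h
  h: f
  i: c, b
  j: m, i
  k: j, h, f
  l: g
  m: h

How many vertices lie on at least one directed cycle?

9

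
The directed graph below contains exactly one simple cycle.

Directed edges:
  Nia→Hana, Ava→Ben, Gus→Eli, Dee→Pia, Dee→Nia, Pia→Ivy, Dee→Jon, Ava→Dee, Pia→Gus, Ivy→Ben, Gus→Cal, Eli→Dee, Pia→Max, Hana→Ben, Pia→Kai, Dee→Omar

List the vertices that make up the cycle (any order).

Dee, Eli, Gus, Pia

DFS with gray/black marking from Dee:
Dee gray
  Omar gray
  Omar black
  Pia gray
    Max gray
    Max black
    Ivy gray
      Ben gray
      Ben black
    Ivy black
    Gus gray
      Eli gray
        Eli→Dee: Dee is gray → back edge
Back edge closes the cycle Dee → Pia → Gus → Eli → Dee; its vertices are {Dee, Eli, Gus, Pia}.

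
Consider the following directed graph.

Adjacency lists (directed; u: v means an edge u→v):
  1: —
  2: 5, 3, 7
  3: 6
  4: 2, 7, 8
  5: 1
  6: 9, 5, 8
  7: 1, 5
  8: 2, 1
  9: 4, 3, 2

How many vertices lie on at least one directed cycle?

6

A vertex is on a directed cycle iff it belongs to a strongly connected component of size ≥ 2 (or has a self-loop).
The vertices on cycles are {2, 3, 4, 6, 8, 9} — 6 in total.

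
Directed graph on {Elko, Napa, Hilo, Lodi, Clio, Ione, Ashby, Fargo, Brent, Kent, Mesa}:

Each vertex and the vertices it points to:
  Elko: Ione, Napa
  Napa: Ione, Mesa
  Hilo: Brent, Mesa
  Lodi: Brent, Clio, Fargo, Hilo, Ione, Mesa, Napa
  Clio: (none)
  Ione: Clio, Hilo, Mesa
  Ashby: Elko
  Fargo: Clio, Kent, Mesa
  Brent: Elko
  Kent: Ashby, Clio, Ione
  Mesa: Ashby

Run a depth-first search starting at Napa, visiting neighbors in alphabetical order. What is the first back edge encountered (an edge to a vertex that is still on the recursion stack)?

DFS from Napa (visiting neighbors in alphabetical order); mark gray on enter, black on exit:
Napa gray
  Ione gray
    Clio gray
    Clio black
    Hilo gray
      Brent gray
        Elko gray
          Elko→Ione: Ione is gray → back edge
First back edge: Elko → Ione.

Elko->Ione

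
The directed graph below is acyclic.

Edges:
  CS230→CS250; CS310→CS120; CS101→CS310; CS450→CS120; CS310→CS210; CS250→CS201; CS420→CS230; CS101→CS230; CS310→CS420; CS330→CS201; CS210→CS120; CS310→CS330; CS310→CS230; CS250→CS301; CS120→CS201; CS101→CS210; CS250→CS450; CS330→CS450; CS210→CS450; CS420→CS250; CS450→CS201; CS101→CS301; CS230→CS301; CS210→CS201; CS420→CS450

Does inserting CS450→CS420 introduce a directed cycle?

Adding CS450→CS420 creates a cycle iff CS420 can already reach CS450.
Path from CS420: CS420 → CS450.
So CS420 → … → CS450 → CS420 is a cycle.

Yes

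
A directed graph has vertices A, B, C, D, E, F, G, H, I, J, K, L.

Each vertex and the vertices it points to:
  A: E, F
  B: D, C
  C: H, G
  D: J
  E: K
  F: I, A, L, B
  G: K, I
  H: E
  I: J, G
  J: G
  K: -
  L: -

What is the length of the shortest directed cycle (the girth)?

For each vertex v, BFS finds the shortest path from v back to v.
The shortest such closed walk is F → A → F, length 2.

2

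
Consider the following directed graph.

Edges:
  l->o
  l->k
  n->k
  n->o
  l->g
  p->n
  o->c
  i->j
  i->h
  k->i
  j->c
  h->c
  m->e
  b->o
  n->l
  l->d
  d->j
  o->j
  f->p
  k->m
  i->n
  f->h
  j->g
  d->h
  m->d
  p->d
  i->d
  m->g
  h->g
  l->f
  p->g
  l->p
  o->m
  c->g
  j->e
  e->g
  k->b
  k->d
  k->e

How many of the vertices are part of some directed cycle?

6

A vertex is on a directed cycle iff it belongs to a strongly connected component of size ≥ 2 (or has a self-loop).
The vertices on cycles are {f, i, k, l, n, p} — 6 in total.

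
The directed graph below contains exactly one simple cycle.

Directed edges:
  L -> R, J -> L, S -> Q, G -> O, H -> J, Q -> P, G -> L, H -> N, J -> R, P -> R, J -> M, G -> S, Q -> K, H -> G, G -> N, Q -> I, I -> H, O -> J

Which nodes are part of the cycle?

DFS with gray/black marking from H:
H gray
  J gray
    R gray
    R black
    L gray
      L→R: R black — skip
    L black
    M gray
    M black
  J black
  G gray
    N gray
    N black
    G→L: L black — skip
    S gray
      Q gray
        P gray
          P→R: R black — skip
        P black
        K gray
        K black
        I gray
          I→H: H is gray → back edge
Back edge closes the cycle H → G → S → Q → I → H; its vertices are {G, H, I, Q, S}.

G, H, I, Q, S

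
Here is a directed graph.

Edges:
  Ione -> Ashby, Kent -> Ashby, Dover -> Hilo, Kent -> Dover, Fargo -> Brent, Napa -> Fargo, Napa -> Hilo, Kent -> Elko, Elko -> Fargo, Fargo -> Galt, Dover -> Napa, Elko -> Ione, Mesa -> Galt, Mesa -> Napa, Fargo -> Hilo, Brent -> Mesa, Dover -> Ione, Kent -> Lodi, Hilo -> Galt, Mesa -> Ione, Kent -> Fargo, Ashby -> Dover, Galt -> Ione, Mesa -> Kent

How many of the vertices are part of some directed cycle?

A vertex is on a directed cycle iff it belongs to a strongly connected component of size ≥ 2 (or has a self-loop).
The vertices on cycles are {Elko, Galt, Hilo, Ione, Kent, Mesa, Napa, Ashby, Brent, Dover, Fargo} — 11 in total.

11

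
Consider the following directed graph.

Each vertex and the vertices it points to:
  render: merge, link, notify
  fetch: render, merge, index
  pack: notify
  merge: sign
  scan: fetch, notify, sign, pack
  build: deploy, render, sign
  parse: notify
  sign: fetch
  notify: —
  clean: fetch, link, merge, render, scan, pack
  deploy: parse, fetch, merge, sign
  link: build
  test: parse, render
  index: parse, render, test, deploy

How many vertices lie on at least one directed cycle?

A vertex is on a directed cycle iff it belongs to a strongly connected component of size ≥ 2 (or has a self-loop).
The vertices on cycles are {link, sign, test, build, fetch, index, merge, deploy, render} — 9 in total.

9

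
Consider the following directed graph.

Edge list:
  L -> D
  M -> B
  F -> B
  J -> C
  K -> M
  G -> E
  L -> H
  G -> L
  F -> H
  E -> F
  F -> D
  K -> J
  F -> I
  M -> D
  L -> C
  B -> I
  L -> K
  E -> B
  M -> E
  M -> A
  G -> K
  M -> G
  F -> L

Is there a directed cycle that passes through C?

C lies on a cycle iff there is a path from C back to itself.
Exploring from C, it never reaches itself; equivalently, its strongly connected component is a singleton.

No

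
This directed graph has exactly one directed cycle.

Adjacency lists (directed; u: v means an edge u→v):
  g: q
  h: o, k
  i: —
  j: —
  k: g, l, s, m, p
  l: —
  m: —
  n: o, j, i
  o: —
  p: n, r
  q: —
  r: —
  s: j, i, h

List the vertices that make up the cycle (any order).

DFS with gray/black marking from k:
k gray
  g gray
    q gray
    q black
  g black
  l gray
  l black
  s gray
    j gray
    j black
    i gray
    i black
    h gray
      o gray
      o black
      h→k: k is gray → back edge
Back edge closes the cycle k → s → h → k; its vertices are {h, k, s}.

h, k, s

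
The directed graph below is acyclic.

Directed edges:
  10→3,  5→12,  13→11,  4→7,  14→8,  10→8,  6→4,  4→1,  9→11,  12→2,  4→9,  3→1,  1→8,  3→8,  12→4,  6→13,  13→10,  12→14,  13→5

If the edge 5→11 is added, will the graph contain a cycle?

Adding 5→11 creates a cycle iff 11 can already reach 5.
Explore from 11: no path reaches 5. The graph stays acyclic.

No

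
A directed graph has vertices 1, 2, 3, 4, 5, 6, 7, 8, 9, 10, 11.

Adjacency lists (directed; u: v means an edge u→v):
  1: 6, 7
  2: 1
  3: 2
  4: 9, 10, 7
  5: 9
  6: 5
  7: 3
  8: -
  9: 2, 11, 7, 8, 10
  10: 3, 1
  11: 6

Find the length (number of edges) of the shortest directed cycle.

4

For each vertex v, BFS finds the shortest path from v back to v.
The shortest such closed walk is 9 → 11 → 6 → 5 → 9, length 4.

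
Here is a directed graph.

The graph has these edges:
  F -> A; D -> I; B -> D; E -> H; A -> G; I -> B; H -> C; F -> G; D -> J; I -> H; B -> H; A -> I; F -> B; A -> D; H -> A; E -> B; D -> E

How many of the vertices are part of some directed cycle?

6

A vertex is on a directed cycle iff it belongs to a strongly connected component of size ≥ 2 (or has a self-loop).
The vertices on cycles are {A, B, D, E, H, I} — 6 in total.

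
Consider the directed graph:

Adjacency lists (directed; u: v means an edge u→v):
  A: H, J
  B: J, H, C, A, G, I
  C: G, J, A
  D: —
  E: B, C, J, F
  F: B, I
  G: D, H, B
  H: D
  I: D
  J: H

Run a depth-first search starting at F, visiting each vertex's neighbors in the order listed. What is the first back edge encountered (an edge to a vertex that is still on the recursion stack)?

G->B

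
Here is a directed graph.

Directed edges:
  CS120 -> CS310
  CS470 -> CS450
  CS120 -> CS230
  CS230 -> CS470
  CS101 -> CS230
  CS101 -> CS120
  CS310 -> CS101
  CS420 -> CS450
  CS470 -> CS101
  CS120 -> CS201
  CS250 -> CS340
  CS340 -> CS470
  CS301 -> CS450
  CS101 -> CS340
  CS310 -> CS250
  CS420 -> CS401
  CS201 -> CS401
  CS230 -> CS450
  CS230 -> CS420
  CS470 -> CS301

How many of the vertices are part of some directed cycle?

A vertex is on a directed cycle iff it belongs to a strongly connected component of size ≥ 2 (or has a self-loop).
The vertices on cycles are {CS101, CS120, CS230, CS250, CS310, CS340, CS470} — 7 in total.

7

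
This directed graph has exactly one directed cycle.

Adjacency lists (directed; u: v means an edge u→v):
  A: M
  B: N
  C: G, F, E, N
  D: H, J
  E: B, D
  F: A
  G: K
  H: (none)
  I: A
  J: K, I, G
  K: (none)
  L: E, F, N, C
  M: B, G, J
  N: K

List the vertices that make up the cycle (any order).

DFS with gray/black marking from J:
J gray
  K gray
  K black
  I gray
    A gray
      M gray
        B gray
          N gray
            N→K: K black — skip
          N black
        B black
        G gray
          G→K: K black — skip
        G black
        M→J: J is gray → back edge
Back edge closes the cycle J → I → A → M → J; its vertices are {A, I, J, M}.

A, I, J, M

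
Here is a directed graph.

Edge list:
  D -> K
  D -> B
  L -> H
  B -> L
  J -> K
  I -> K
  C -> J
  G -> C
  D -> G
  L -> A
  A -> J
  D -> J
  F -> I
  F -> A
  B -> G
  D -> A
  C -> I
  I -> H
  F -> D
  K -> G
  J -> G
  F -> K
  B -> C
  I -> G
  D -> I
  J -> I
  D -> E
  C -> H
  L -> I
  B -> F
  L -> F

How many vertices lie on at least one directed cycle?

9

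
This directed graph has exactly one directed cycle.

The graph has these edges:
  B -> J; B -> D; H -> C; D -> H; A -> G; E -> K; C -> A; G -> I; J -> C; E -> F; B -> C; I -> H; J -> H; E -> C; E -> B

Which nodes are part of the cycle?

A, C, G, H, I

DFS with gray/black marking from C:
C gray
  A gray
    G gray
      I gray
        H gray
          H→C: C is gray → back edge
Back edge closes the cycle C → A → G → I → H → C; its vertices are {A, C, G, H, I}.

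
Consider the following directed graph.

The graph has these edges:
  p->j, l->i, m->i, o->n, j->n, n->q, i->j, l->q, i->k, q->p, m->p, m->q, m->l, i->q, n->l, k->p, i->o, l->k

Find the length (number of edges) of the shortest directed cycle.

4

For each vertex v, BFS finds the shortest path from v back to v.
The shortest such closed walk is l → i → o → n → l, length 4.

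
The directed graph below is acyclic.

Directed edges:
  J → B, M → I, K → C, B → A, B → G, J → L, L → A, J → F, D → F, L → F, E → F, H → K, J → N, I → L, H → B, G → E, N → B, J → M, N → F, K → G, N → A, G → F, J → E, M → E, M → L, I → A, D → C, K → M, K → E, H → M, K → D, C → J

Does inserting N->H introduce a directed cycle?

Adding N→H creates a cycle iff H can already reach N.
Path from H: H → K → C → J → N.
So H → … → N → H is a cycle.

Yes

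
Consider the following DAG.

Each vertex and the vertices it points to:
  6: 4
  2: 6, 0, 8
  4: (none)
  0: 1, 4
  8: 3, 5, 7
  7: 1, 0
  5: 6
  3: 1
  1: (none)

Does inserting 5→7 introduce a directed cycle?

No

Adding 5→7 creates a cycle iff 7 can already reach 5.
Explore from 7: no path reaches 5. The graph stays acyclic.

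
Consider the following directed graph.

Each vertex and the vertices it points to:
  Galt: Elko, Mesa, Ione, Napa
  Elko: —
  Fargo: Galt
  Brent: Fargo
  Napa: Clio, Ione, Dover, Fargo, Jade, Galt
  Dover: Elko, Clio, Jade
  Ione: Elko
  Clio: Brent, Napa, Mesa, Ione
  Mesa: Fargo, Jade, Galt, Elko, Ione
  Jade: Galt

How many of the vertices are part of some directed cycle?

A vertex is on a directed cycle iff it belongs to a strongly connected component of size ≥ 2 (or has a self-loop).
The vertices on cycles are {Clio, Galt, Jade, Mesa, Napa, Brent, Dover, Fargo} — 8 in total.

8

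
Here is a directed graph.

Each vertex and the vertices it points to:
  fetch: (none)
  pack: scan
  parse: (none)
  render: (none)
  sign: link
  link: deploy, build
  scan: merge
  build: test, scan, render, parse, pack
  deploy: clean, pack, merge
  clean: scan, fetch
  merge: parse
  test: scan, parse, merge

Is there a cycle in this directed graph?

No

DFS with white/gray/black marking, starting from link:
link gray
  deploy gray
    clean gray
      scan gray
        merge gray
          parse gray
          parse black
        merge black
      scan black
      fetch gray
      fetch black
    clean black
    pack gray
      pack→scan: scan black — skip
    pack black
    deploy→merge: merge black — skip
  deploy black
  build gray
    test gray
      test→scan: scan black — skip
      test→parse: parse black — skip
      test→merge: merge black — skip
    test black
    build→scan: scan black — skip
    render gray
    render black
    build→parse: parse black — skip
    build→pack: pack black — skip
  build black
link black
sign gray
  sign→link: link black — skip
sign black
Every edge goes to a white or black vertex — no back edge, so the graph is acyclic.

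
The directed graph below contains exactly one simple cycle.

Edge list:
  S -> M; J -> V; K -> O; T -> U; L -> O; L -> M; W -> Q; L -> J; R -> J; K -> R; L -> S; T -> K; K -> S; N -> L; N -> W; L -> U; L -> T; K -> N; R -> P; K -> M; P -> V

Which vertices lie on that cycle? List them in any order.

DFS with gray/black marking from N:
N gray
  L gray
    T gray
      U gray
      U black
      K gray
        K→N: N is gray → back edge
Back edge closes the cycle N → L → T → K → N; its vertices are {K, L, N, T}.

K, L, N, T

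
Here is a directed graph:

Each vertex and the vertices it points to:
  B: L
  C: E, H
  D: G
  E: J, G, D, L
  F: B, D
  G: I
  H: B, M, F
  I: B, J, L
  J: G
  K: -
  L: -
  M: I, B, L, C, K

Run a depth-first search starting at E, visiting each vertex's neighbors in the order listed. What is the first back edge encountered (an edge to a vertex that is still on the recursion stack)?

I→J

DFS from E (visiting each vertex's neighbors in the order listed); mark gray on enter, black on exit:
E gray
  J gray
    G gray
      I gray
        B gray
          L gray
          L black
        B black
        I→J: J is gray → back edge
First back edge: I → J.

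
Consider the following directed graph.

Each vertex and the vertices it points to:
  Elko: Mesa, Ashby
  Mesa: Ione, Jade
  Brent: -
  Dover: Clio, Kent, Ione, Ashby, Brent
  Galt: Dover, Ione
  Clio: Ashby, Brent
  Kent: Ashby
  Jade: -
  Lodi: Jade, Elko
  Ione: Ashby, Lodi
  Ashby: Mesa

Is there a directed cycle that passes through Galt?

No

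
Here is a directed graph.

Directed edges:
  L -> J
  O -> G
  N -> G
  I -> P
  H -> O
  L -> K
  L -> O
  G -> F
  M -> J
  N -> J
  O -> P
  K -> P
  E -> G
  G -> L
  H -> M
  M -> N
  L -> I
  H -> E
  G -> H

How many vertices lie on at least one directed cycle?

7

A vertex is on a directed cycle iff it belongs to a strongly connected component of size ≥ 2 (or has a self-loop).
The vertices on cycles are {E, G, H, L, M, N, O} — 7 in total.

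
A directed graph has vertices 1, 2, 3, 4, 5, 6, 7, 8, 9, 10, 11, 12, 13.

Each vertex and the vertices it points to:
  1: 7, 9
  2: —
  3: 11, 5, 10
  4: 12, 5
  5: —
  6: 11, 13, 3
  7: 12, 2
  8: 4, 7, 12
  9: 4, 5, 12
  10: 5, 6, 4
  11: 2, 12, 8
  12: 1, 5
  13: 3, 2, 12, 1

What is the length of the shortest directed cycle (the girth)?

3

For each vertex v, BFS finds the shortest path from v back to v.
The shortest such closed walk is 6 → 3 → 10 → 6, length 3.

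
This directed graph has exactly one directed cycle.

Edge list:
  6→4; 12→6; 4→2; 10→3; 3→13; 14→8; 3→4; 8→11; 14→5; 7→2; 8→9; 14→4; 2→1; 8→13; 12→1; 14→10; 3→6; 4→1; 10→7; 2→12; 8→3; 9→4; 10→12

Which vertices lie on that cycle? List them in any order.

DFS with gray/black marking from 12:
12 gray
  1 gray
  1 black
  6 gray
    4 gray
      4→1: 1 black — skip
      2 gray
        2→1: 1 black — skip
        2→12: 12 is gray → back edge
Back edge closes the cycle 12 → 6 → 4 → 2 → 12; its vertices are {2, 4, 6, 12}.

2, 4, 6, 12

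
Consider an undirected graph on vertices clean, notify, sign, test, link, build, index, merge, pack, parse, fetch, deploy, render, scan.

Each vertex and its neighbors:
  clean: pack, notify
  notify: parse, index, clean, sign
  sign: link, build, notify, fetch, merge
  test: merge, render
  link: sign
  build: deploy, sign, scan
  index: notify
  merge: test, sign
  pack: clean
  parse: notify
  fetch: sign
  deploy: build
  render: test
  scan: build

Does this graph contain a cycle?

No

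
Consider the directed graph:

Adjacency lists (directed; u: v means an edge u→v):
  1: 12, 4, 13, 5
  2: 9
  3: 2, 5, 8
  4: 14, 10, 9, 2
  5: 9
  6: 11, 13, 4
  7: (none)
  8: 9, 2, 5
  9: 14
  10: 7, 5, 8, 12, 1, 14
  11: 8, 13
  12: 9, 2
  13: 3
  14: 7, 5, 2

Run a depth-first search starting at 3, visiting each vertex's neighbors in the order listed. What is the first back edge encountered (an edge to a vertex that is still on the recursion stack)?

DFS from 3 (visiting each vertex's neighbors in the order listed); mark gray on enter, black on exit:
3 gray
  2 gray
    9 gray
      14 gray
        7 gray
        7 black
        5 gray
          5→9: 9 is gray → back edge
First back edge: 5 → 9.

5->9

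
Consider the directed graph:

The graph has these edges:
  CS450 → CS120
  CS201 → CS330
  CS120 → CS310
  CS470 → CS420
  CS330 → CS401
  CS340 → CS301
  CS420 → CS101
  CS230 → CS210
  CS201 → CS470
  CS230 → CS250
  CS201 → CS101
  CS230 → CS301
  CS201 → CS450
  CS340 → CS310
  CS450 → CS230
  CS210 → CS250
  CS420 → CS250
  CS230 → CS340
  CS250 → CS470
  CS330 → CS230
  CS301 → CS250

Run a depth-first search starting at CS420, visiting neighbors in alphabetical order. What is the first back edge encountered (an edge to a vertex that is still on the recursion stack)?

CS470→CS420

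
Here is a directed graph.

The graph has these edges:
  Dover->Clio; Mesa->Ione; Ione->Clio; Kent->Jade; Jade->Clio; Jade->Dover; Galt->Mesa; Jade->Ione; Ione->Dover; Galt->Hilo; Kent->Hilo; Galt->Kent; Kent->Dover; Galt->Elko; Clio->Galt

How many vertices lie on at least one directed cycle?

7

A vertex is on a directed cycle iff it belongs to a strongly connected component of size ≥ 2 (or has a self-loop).
The vertices on cycles are {Clio, Galt, Ione, Jade, Kent, Mesa, Dover} — 7 in total.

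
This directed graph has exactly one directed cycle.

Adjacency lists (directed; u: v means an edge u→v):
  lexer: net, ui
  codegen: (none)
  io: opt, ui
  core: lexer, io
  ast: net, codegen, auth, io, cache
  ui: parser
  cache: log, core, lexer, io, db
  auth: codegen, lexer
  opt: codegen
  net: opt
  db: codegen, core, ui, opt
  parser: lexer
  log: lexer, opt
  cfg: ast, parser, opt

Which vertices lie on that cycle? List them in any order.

DFS with gray/black marking from parser:
parser gray
  lexer gray
    net gray
      opt gray
        codegen gray
        codegen black
      opt black
    net black
    ui gray
      ui→parser: parser is gray → back edge
Back edge closes the cycle parser → lexer → ui → parser; its vertices are {ui, lexer, parser}.

ui, lexer, parser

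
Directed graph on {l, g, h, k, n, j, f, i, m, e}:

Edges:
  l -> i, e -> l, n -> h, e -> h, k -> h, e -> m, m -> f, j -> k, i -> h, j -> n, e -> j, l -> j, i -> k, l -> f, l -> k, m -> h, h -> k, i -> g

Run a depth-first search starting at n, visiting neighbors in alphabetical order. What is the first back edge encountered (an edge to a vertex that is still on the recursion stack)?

DFS from n (visiting neighbors in alphabetical order); mark gray on enter, black on exit:
n gray
  h gray
    k gray
      k→h: h is gray → back edge
First back edge: k → h.

k→h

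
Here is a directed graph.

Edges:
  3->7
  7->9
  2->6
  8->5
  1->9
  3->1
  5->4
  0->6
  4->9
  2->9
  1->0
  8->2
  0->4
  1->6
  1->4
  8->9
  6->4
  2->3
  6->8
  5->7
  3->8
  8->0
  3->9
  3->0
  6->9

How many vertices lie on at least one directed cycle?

6

A vertex is on a directed cycle iff it belongs to a strongly connected component of size ≥ 2 (or has a self-loop).
The vertices on cycles are {0, 1, 2, 3, 6, 8} — 6 in total.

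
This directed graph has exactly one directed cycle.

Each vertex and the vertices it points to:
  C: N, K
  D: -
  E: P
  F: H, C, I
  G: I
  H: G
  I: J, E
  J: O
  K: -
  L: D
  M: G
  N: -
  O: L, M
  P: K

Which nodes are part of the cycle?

G, I, J, M, O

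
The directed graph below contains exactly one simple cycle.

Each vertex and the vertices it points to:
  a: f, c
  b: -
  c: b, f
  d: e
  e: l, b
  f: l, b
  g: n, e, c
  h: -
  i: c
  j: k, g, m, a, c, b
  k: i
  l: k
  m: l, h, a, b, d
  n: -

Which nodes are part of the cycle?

DFS with gray/black marking from k:
k gray
  i gray
    c gray
      b gray
      b black
      f gray
        l gray
          l→k: k is gray → back edge
Back edge closes the cycle k → i → c → f → l → k; its vertices are {c, f, i, k, l}.

c, f, i, k, l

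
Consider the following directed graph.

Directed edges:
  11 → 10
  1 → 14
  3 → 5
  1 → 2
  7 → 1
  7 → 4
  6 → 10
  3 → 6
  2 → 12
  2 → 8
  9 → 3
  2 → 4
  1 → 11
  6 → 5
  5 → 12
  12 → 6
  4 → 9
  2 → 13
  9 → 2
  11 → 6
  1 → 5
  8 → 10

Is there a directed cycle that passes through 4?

Yes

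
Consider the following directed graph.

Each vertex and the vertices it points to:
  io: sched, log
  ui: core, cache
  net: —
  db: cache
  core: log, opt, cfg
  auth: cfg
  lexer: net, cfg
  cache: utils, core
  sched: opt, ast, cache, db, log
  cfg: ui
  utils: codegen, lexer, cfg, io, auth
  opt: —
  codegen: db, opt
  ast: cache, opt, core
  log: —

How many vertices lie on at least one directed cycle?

A vertex is on a directed cycle iff it belongs to a strongly connected component of size ≥ 2 (or has a self-loop).
The vertices on cycles are {db, io, ui, ast, cfg, auth, core, cache, lexer, sched, utils, codegen} — 12 in total.

12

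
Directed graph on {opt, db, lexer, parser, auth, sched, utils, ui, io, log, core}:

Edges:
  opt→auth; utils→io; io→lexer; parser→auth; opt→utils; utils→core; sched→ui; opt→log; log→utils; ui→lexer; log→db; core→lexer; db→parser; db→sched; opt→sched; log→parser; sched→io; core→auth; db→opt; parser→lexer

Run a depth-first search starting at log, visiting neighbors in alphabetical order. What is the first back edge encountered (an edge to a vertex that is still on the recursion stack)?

opt->log

DFS from log (visiting neighbors in alphabetical order); mark gray on enter, black on exit:
log gray
  db gray
    opt gray
      auth gray
      auth black
      opt→log: log is gray → back edge
First back edge: opt → log.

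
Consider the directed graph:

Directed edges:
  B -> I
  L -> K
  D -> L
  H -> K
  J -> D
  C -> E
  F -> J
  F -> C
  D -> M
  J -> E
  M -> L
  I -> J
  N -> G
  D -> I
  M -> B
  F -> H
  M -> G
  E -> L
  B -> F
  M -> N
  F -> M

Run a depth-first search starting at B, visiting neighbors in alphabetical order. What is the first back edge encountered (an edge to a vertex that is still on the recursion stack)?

I→J

DFS from B (visiting neighbors in alphabetical order); mark gray on enter, black on exit:
B gray
  F gray
    C gray
      E gray
        L gray
          K gray
          K black
        L black
      E black
    C black
    H gray
      H→K: K black — skip
    H black
    J gray
      D gray
        I gray
          I→J: J is gray → back edge
First back edge: I → J.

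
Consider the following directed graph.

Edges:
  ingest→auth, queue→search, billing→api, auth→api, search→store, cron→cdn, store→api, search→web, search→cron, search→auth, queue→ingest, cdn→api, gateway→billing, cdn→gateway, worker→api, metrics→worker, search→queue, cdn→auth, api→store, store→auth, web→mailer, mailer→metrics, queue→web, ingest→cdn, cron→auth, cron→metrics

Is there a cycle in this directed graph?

Yes

DFS with white/gray/black marking, starting from ingest:
ingest gray
  auth gray
    api gray
      store gray
        store→auth: auth is gray → back edge
Back edge found, so a cycle exists: auth → api → store → auth.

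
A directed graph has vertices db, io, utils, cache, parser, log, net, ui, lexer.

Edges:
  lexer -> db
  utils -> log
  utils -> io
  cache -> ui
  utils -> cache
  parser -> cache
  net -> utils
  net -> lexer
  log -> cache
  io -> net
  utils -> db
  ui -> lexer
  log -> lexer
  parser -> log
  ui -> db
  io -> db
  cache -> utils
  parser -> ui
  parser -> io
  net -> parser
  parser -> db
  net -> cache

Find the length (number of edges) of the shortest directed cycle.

2

For each vertex v, BFS finds the shortest path from v back to v.
The shortest such closed walk is utils → cache → utils, length 2.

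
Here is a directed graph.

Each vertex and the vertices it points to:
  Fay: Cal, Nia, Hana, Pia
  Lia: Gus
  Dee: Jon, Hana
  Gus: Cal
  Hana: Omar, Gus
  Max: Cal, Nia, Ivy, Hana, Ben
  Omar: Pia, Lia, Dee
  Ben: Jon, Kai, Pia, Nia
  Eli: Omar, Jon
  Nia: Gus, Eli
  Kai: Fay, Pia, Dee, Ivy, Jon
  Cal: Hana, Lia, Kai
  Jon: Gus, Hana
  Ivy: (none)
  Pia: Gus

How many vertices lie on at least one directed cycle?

12

A vertex is on a directed cycle iff it belongs to a strongly connected component of size ≥ 2 (or has a self-loop).
The vertices on cycles are {Cal, Dee, Eli, Fay, Gus, Jon, Kai, Lia, Nia, Pia, Hana, Omar} — 12 in total.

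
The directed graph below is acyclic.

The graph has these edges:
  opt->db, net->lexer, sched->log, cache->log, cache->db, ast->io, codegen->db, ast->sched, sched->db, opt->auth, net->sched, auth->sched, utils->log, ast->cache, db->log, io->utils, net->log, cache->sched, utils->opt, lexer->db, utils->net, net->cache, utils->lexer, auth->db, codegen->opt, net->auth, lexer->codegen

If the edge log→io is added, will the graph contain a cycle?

Adding log→io creates a cycle iff io can already reach log.
Path from io: io → utils → log.
So io → … → log → io is a cycle.

Yes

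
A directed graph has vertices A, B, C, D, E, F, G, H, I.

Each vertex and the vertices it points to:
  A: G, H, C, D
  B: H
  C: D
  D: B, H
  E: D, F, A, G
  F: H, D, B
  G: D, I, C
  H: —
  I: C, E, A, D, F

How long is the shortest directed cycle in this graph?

3

For each vertex v, BFS finds the shortest path from v back to v.
The shortest such closed walk is E → G → I → E, length 3.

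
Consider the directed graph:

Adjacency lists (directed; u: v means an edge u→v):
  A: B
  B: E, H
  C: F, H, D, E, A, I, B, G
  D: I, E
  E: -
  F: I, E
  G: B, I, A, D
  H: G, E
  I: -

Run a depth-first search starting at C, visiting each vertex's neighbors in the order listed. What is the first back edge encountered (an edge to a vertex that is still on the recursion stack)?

B->H

DFS from C (visiting each vertex's neighbors in the order listed); mark gray on enter, black on exit:
C gray
  F gray
    I gray
    I black
    E gray
    E black
  F black
  H gray
    G gray
      B gray
        B→E: E black — skip
        B→H: H is gray → back edge
First back edge: B → H.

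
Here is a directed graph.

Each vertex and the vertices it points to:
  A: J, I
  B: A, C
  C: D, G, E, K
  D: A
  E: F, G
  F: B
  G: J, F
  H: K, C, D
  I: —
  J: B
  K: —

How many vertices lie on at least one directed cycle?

8

A vertex is on a directed cycle iff it belongs to a strongly connected component of size ≥ 2 (or has a self-loop).
The vertices on cycles are {A, B, C, D, E, F, G, J} — 8 in total.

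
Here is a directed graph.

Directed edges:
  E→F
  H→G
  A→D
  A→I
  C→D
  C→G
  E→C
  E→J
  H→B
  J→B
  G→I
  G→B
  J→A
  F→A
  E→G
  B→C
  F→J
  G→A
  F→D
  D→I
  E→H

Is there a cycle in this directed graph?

DFS with white/gray/black marking, starting from E:
E gray
  H gray
    G gray
      I gray
      I black
      A gray
        D gray
          D→I: I black — skip
        D black
        A→I: I black — skip
      A black
      B gray
        C gray
          C→D: D black — skip
          C→G: G is gray → back edge
Back edge found, so a cycle exists: G → B → C → G.

Yes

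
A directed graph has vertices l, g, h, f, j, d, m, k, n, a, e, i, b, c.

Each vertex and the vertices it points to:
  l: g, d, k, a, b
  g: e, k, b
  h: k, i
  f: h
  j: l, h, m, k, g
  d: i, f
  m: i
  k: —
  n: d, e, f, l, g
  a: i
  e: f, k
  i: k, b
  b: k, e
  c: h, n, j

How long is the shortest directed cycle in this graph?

5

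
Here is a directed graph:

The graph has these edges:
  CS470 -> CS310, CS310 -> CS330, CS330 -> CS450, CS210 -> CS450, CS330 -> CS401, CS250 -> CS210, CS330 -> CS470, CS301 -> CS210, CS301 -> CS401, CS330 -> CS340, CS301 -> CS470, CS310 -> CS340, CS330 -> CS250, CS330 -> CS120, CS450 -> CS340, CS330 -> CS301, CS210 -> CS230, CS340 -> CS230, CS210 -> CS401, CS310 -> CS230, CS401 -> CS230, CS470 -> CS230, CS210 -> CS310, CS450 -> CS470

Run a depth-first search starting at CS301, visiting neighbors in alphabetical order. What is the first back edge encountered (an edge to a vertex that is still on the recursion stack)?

DFS from CS301 (visiting neighbors in alphabetical order); mark gray on enter, black on exit:
CS301 gray
  CS210 gray
    CS230 gray
    CS230 black
    CS310 gray
      CS310→CS230: CS230 black — skip
      CS330 gray
        CS120 gray
        CS120 black
        CS250 gray
          CS250→CS210: CS210 is gray → back edge
First back edge: CS250 → CS210.

CS250→CS210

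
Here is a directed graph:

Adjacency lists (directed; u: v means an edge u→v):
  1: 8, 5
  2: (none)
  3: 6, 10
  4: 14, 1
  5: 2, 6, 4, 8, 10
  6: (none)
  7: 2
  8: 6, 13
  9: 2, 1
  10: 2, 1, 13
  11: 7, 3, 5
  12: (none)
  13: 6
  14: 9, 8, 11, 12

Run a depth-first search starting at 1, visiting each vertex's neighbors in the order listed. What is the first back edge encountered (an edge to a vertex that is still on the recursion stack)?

9->1

DFS from 1 (visiting each vertex's neighbors in the order listed); mark gray on enter, black on exit:
1 gray
  8 gray
    6 gray
    6 black
    13 gray
      13→6: 6 black — skip
    13 black
  8 black
  5 gray
    2 gray
    2 black
    5→6: 6 black — skip
    4 gray
      14 gray
        9 gray
          9→2: 2 black — skip
          9→1: 1 is gray → back edge
First back edge: 9 → 1.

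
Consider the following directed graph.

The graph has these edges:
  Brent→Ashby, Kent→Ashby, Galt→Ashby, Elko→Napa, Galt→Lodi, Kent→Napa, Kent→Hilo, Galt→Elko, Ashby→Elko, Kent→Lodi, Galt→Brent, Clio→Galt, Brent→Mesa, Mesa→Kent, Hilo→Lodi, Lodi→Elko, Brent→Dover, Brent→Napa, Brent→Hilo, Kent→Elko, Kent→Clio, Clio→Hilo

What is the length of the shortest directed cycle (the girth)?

For each vertex v, BFS finds the shortest path from v back to v.
The shortest such closed walk is Brent → Mesa → Kent → Clio → Galt → Brent, length 5.

5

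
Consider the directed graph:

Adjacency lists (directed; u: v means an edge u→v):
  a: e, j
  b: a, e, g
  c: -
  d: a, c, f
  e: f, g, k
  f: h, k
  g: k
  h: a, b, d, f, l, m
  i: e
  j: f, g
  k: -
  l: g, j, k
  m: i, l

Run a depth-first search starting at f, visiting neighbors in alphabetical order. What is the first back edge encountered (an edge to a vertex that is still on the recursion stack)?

DFS from f (visiting neighbors in alphabetical order); mark gray on enter, black on exit:
f gray
  h gray
    a gray
      e gray
        e→f: f is gray → back edge
First back edge: e → f.

e→f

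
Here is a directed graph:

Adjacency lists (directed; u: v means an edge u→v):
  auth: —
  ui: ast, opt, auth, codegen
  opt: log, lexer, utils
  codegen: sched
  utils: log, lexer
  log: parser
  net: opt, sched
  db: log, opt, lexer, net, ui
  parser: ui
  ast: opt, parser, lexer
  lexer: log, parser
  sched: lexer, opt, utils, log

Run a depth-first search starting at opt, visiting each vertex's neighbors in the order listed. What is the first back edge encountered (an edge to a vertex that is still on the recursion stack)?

ast→opt

DFS from opt (visiting each vertex's neighbors in the order listed); mark gray on enter, black on exit:
opt gray
  log gray
    parser gray
      ui gray
        ast gray
          ast→opt: opt is gray → back edge
First back edge: ast → opt.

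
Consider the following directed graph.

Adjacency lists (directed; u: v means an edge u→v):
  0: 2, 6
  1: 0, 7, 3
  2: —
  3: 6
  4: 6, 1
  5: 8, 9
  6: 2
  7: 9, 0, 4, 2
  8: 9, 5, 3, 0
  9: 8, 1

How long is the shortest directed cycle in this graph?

2

For each vertex v, BFS finds the shortest path from v back to v.
The shortest such closed walk is 5 → 8 → 5, length 2.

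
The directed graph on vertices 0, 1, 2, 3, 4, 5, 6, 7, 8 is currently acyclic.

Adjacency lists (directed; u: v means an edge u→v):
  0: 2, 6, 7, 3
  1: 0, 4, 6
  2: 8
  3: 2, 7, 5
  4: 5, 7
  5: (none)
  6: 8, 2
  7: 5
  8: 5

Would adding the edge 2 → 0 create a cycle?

Yes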